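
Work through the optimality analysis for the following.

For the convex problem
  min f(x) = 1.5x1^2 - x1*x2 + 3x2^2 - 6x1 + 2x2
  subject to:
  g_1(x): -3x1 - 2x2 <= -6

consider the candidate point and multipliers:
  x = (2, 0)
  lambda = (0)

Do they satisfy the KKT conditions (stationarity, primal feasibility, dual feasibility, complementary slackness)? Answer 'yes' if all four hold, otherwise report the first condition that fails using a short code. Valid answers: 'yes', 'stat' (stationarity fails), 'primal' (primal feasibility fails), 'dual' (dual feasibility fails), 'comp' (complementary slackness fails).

Gradient of f: grad f(x) = Q x + c = (0, 0)
Constraint values g_i(x) = a_i^T x - b_i:
  g_1((2, 0)) = 0
Stationarity residual: grad f(x) + sum_i lambda_i a_i = (0, 0)
  -> stationarity OK
Primal feasibility (all g_i <= 0): OK
Dual feasibility (all lambda_i >= 0): OK
Complementary slackness (lambda_i * g_i(x) = 0 for all i): OK

Verdict: yes, KKT holds.

yes


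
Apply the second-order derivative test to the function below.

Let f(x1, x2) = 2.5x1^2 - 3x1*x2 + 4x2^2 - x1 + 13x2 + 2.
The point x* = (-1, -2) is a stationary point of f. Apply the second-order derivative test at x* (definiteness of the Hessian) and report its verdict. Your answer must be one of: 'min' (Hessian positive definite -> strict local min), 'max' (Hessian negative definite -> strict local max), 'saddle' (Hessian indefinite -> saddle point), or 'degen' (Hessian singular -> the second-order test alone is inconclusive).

Compute the Hessian H = grad^2 f:
  H = [[5, -3], [-3, 8]]
Verify stationarity: grad f(x*) = H x* + g = (0, 0).
Eigenvalues of H: 3.1459, 9.8541.
Both eigenvalues > 0, so H is positive definite -> x* is a strict local min.

min


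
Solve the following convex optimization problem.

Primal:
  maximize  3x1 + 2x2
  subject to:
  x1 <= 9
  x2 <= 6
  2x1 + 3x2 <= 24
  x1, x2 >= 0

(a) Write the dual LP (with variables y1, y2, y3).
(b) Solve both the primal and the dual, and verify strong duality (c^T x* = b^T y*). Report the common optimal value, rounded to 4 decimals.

The standard primal-dual pair for 'max c^T x s.t. A x <= b, x >= 0' is:
  Dual:  min b^T y  s.t.  A^T y >= c,  y >= 0.

So the dual LP is:
  minimize  9y1 + 6y2 + 24y3
  subject to:
    y1 + 2y3 >= 3
    y2 + 3y3 >= 2
    y1, y2, y3 >= 0

Solving the primal: x* = (9, 2).
  primal value c^T x* = 31.
Solving the dual: y* = (1.6667, 0, 0.6667).
  dual value b^T y* = 31.
Strong duality: c^T x* = b^T y*. Confirmed.

31


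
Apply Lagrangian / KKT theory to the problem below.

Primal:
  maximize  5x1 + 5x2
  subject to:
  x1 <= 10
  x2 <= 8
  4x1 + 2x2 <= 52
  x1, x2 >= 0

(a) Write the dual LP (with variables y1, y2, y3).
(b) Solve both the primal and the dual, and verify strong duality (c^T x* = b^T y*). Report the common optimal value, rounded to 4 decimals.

The standard primal-dual pair for 'max c^T x s.t. A x <= b, x >= 0' is:
  Dual:  min b^T y  s.t.  A^T y >= c,  y >= 0.

So the dual LP is:
  minimize  10y1 + 8y2 + 52y3
  subject to:
    y1 + 4y3 >= 5
    y2 + 2y3 >= 5
    y1, y2, y3 >= 0

Solving the primal: x* = (9, 8).
  primal value c^T x* = 85.
Solving the dual: y* = (0, 2.5, 1.25).
  dual value b^T y* = 85.
Strong duality: c^T x* = b^T y*. Confirmed.

85


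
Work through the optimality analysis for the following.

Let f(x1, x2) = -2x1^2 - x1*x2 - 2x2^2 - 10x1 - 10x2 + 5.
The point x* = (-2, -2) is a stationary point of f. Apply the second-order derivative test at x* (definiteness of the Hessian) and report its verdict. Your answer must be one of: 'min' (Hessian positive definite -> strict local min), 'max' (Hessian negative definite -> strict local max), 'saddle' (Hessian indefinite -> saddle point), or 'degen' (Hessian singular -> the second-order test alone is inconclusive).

Compute the Hessian H = grad^2 f:
  H = [[-4, -1], [-1, -4]]
Verify stationarity: grad f(x*) = H x* + g = (0, 0).
Eigenvalues of H: -5, -3.
Both eigenvalues < 0, so H is negative definite -> x* is a strict local max.

max


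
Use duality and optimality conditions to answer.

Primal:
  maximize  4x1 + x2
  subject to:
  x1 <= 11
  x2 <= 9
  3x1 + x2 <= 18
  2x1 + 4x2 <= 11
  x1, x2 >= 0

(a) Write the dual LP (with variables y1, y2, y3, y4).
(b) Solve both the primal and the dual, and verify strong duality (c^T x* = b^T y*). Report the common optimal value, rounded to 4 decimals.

The standard primal-dual pair for 'max c^T x s.t. A x <= b, x >= 0' is:
  Dual:  min b^T y  s.t.  A^T y >= c,  y >= 0.

So the dual LP is:
  minimize  11y1 + 9y2 + 18y3 + 11y4
  subject to:
    y1 + 3y3 + 2y4 >= 4
    y2 + y3 + 4y4 >= 1
    y1, y2, y3, y4 >= 0

Solving the primal: x* = (5.5, 0).
  primal value c^T x* = 22.
Solving the dual: y* = (0, 0, 0, 2).
  dual value b^T y* = 22.
Strong duality: c^T x* = b^T y*. Confirmed.

22


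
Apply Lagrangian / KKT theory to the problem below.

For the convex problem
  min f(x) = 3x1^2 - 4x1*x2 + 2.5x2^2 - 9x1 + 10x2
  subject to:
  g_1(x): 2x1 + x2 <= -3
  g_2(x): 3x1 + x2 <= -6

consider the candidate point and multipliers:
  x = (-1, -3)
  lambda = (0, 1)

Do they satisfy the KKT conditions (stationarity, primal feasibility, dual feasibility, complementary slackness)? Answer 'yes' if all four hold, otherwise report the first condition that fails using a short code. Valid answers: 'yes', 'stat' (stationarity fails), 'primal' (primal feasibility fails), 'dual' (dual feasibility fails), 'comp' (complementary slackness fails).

Gradient of f: grad f(x) = Q x + c = (-3, -1)
Constraint values g_i(x) = a_i^T x - b_i:
  g_1((-1, -3)) = -2
  g_2((-1, -3)) = 0
Stationarity residual: grad f(x) + sum_i lambda_i a_i = (0, 0)
  -> stationarity OK
Primal feasibility (all g_i <= 0): OK
Dual feasibility (all lambda_i >= 0): OK
Complementary slackness (lambda_i * g_i(x) = 0 for all i): OK

Verdict: yes, KKT holds.

yes


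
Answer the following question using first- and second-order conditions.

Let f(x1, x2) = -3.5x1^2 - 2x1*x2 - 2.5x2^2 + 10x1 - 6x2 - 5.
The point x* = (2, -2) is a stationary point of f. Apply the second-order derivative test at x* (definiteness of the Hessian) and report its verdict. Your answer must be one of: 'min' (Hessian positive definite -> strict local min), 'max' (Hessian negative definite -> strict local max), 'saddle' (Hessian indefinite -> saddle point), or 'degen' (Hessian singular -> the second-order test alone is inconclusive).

Compute the Hessian H = grad^2 f:
  H = [[-7, -2], [-2, -5]]
Verify stationarity: grad f(x*) = H x* + g = (0, 0).
Eigenvalues of H: -8.2361, -3.7639.
Both eigenvalues < 0, so H is negative definite -> x* is a strict local max.

max


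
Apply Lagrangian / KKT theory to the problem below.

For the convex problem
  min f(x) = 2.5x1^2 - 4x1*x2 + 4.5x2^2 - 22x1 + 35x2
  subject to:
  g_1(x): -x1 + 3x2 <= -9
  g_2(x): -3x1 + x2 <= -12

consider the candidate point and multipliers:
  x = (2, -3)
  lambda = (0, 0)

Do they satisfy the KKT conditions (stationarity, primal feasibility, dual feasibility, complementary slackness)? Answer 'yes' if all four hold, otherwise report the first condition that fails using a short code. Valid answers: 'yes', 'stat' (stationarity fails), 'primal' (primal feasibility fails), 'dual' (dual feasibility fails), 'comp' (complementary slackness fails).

Gradient of f: grad f(x) = Q x + c = (0, 0)
Constraint values g_i(x) = a_i^T x - b_i:
  g_1((2, -3)) = -2
  g_2((2, -3)) = 3
Stationarity residual: grad f(x) + sum_i lambda_i a_i = (0, 0)
  -> stationarity OK
Primal feasibility (all g_i <= 0): FAILS
Dual feasibility (all lambda_i >= 0): OK
Complementary slackness (lambda_i * g_i(x) = 0 for all i): OK

Verdict: the first failing condition is primal_feasibility -> primal.

primal


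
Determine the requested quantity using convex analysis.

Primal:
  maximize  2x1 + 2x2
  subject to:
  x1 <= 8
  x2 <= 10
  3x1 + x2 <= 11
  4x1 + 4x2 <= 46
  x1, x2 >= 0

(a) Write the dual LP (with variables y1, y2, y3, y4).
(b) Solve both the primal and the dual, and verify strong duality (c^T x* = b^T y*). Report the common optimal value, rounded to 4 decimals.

The standard primal-dual pair for 'max c^T x s.t. A x <= b, x >= 0' is:
  Dual:  min b^T y  s.t.  A^T y >= c,  y >= 0.

So the dual LP is:
  minimize  8y1 + 10y2 + 11y3 + 46y4
  subject to:
    y1 + 3y3 + 4y4 >= 2
    y2 + y3 + 4y4 >= 2
    y1, y2, y3, y4 >= 0

Solving the primal: x* = (0.3333, 10).
  primal value c^T x* = 20.6667.
Solving the dual: y* = (0, 1.3333, 0.6667, 0).
  dual value b^T y* = 20.6667.
Strong duality: c^T x* = b^T y*. Confirmed.

20.6667


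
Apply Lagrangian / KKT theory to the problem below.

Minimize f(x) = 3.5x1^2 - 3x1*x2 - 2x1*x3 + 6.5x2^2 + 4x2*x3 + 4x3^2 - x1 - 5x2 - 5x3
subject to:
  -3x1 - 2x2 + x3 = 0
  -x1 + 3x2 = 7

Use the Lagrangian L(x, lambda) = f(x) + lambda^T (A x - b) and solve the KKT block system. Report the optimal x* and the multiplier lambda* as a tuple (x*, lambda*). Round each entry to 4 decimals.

Form the Lagrangian:
  L(x, lambda) = (1/2) x^T Q x + c^T x + lambda^T (A x - b)
Stationarity (grad_x L = 0): Q x + c + A^T lambda = 0.
Primal feasibility: A x = b.

This gives the KKT block system:
  [ Q   A^T ] [ x     ]   [-c ]
  [ A    0  ] [ lambda ] = [ b ]

Solving the linear system:
  x*      = (-1.3758, 1.8747, -0.3778)
  lambda* = (-2.2281, -8.8147)
  f(x*)   = 27.7968

x* = (-1.3758, 1.8747, -0.3778), lambda* = (-2.2281, -8.8147)


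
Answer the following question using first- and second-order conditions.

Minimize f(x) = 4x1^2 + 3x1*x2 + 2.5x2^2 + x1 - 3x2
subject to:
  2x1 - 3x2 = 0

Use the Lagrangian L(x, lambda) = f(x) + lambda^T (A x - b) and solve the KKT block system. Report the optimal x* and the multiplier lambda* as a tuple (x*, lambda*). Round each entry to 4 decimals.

Form the Lagrangian:
  L(x, lambda) = (1/2) x^T Q x + c^T x + lambda^T (A x - b)
Stationarity (grad_x L = 0): Q x + c + A^T lambda = 0.
Primal feasibility: A x = b.

This gives the KKT block system:
  [ Q   A^T ] [ x     ]   [-c ]
  [ A    0  ] [ lambda ] = [ b ]

Solving the linear system:
  x*      = (0.0703, 0.0469)
  lambda* = (-0.8516)
  f(x*)   = -0.0352

x* = (0.0703, 0.0469), lambda* = (-0.8516)


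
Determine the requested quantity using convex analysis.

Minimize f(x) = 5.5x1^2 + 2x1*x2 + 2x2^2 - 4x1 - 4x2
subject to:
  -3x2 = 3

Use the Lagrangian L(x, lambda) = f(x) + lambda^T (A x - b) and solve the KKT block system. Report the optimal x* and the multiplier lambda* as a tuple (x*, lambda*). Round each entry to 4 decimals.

Form the Lagrangian:
  L(x, lambda) = (1/2) x^T Q x + c^T x + lambda^T (A x - b)
Stationarity (grad_x L = 0): Q x + c + A^T lambda = 0.
Primal feasibility: A x = b.

This gives the KKT block system:
  [ Q   A^T ] [ x     ]   [-c ]
  [ A    0  ] [ lambda ] = [ b ]

Solving the linear system:
  x*      = (0.5455, -1)
  lambda* = (-2.303)
  f(x*)   = 4.3636

x* = (0.5455, -1), lambda* = (-2.303)


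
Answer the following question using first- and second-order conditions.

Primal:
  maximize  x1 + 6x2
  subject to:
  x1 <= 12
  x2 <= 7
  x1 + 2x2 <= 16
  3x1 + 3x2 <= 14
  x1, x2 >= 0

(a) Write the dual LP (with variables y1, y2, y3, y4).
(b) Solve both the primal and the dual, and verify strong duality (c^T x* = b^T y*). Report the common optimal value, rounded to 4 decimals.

The standard primal-dual pair for 'max c^T x s.t. A x <= b, x >= 0' is:
  Dual:  min b^T y  s.t.  A^T y >= c,  y >= 0.

So the dual LP is:
  minimize  12y1 + 7y2 + 16y3 + 14y4
  subject to:
    y1 + y3 + 3y4 >= 1
    y2 + 2y3 + 3y4 >= 6
    y1, y2, y3, y4 >= 0

Solving the primal: x* = (0, 4.6667).
  primal value c^T x* = 28.
Solving the dual: y* = (0, 0, 0, 2).
  dual value b^T y* = 28.
Strong duality: c^T x* = b^T y*. Confirmed.

28


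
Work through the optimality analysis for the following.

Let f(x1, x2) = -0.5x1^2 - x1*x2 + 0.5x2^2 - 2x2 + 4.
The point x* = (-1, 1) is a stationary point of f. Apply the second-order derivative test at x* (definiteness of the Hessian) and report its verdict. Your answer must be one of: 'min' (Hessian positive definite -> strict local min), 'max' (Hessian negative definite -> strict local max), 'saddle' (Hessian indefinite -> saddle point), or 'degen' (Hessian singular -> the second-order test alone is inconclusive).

Compute the Hessian H = grad^2 f:
  H = [[-1, -1], [-1, 1]]
Verify stationarity: grad f(x*) = H x* + g = (0, 0).
Eigenvalues of H: -1.4142, 1.4142.
Eigenvalues have mixed signs, so H is indefinite -> x* is a saddle point.

saddle


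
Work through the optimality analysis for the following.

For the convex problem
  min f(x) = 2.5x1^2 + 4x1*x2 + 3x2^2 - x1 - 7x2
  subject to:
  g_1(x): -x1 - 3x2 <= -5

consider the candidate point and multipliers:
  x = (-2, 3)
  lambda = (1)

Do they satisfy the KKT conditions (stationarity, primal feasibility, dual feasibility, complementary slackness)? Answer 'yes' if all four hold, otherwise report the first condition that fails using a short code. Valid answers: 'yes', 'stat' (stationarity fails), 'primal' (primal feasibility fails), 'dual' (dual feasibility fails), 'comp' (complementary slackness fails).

Gradient of f: grad f(x) = Q x + c = (1, 3)
Constraint values g_i(x) = a_i^T x - b_i:
  g_1((-2, 3)) = -2
Stationarity residual: grad f(x) + sum_i lambda_i a_i = (0, 0)
  -> stationarity OK
Primal feasibility (all g_i <= 0): OK
Dual feasibility (all lambda_i >= 0): OK
Complementary slackness (lambda_i * g_i(x) = 0 for all i): FAILS

Verdict: the first failing condition is complementary_slackness -> comp.

comp


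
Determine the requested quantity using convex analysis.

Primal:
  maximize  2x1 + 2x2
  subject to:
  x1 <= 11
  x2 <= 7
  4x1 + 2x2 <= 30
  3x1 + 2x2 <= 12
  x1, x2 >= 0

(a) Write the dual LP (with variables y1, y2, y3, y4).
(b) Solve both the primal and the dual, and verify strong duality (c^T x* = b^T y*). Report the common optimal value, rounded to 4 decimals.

The standard primal-dual pair for 'max c^T x s.t. A x <= b, x >= 0' is:
  Dual:  min b^T y  s.t.  A^T y >= c,  y >= 0.

So the dual LP is:
  minimize  11y1 + 7y2 + 30y3 + 12y4
  subject to:
    y1 + 4y3 + 3y4 >= 2
    y2 + 2y3 + 2y4 >= 2
    y1, y2, y3, y4 >= 0

Solving the primal: x* = (0, 6).
  primal value c^T x* = 12.
Solving the dual: y* = (0, 0, 0, 1).
  dual value b^T y* = 12.
Strong duality: c^T x* = b^T y*. Confirmed.

12


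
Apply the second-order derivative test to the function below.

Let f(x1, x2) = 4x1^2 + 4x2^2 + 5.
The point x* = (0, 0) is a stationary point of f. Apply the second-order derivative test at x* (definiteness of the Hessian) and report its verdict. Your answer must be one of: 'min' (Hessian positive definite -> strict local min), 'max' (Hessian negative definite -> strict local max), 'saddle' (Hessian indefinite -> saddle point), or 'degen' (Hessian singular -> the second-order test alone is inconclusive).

Compute the Hessian H = grad^2 f:
  H = [[8, 0], [0, 8]]
Verify stationarity: grad f(x*) = H x* + g = (0, 0).
Eigenvalues of H: 8, 8.
Both eigenvalues > 0, so H is positive definite -> x* is a strict local min.

min


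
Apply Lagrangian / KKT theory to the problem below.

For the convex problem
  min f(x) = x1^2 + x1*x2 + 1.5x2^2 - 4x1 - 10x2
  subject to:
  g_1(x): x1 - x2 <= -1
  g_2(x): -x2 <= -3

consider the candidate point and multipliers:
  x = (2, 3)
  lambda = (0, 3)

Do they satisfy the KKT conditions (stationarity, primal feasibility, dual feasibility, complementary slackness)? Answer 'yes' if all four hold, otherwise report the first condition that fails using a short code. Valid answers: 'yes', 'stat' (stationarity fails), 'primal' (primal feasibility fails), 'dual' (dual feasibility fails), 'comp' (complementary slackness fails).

Gradient of f: grad f(x) = Q x + c = (3, 1)
Constraint values g_i(x) = a_i^T x - b_i:
  g_1((2, 3)) = 0
  g_2((2, 3)) = 0
Stationarity residual: grad f(x) + sum_i lambda_i a_i = (3, -2)
  -> stationarity FAILS
Primal feasibility (all g_i <= 0): OK
Dual feasibility (all lambda_i >= 0): OK
Complementary slackness (lambda_i * g_i(x) = 0 for all i): OK

Verdict: the first failing condition is stationarity -> stat.

stat


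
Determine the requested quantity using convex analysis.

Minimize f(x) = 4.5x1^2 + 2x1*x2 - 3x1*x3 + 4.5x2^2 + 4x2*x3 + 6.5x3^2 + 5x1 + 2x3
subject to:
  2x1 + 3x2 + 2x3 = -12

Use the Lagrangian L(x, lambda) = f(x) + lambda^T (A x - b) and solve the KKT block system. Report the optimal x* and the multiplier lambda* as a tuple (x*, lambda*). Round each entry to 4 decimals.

Form the Lagrangian:
  L(x, lambda) = (1/2) x^T Q x + c^T x + lambda^T (A x - b)
Stationarity (grad_x L = 0): Q x + c + A^T lambda = 0.
Primal feasibility: A x = b.

This gives the KKT block system:
  [ Q   A^T ] [ x     ]   [-c ]
  [ A    0  ] [ lambda ] = [ b ]

Solving the linear system:
  x*      = (-2.4651, -1.3625, -1.491)
  lambda* = (7.7191)
  f(x*)   = 38.6609

x* = (-2.4651, -1.3625, -1.491), lambda* = (7.7191)


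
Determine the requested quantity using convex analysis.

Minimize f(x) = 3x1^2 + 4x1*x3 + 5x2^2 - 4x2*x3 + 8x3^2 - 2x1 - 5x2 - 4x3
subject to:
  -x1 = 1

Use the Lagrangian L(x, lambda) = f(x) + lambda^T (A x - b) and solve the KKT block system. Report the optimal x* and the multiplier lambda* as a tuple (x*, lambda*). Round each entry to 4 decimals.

Form the Lagrangian:
  L(x, lambda) = (1/2) x^T Q x + c^T x + lambda^T (A x - b)
Stationarity (grad_x L = 0): Q x + c + A^T lambda = 0.
Primal feasibility: A x = b.

This gives the KKT block system:
  [ Q   A^T ] [ x     ]   [-c ]
  [ A    0  ] [ lambda ] = [ b ]

Solving the linear system:
  x*      = (-1, 0.7778, 0.6944)
  lambda* = (-5.2222)
  f(x*)   = 0.2778

x* = (-1, 0.7778, 0.6944), lambda* = (-5.2222)


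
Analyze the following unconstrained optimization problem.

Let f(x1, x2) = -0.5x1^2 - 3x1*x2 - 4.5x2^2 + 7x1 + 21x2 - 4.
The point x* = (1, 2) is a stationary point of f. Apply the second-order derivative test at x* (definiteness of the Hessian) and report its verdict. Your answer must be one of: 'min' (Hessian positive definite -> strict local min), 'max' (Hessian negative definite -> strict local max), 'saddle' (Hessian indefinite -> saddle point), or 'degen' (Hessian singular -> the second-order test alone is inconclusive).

Compute the Hessian H = grad^2 f:
  H = [[-1, -3], [-3, -9]]
Verify stationarity: grad f(x*) = H x* + g = (0, 0).
Eigenvalues of H: -10, 0.
H has a zero eigenvalue (singular; negative semidefinite but not definite), so H is neither positive definite, negative definite, nor indefinite. The second-order test alone is inconclusive -> degen.
(Indeed, f is constant along the null direction of H through x*, so x* is not a strict local extremum.)

degen


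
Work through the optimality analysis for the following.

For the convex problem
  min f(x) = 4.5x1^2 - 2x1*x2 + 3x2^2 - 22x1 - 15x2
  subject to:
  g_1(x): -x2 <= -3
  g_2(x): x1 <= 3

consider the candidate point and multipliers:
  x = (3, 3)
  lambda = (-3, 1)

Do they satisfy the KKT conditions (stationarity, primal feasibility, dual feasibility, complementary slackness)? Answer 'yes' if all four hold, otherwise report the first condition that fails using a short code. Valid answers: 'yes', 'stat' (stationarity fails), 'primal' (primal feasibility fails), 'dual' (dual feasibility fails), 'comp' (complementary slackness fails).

Gradient of f: grad f(x) = Q x + c = (-1, -3)
Constraint values g_i(x) = a_i^T x - b_i:
  g_1((3, 3)) = 0
  g_2((3, 3)) = 0
Stationarity residual: grad f(x) + sum_i lambda_i a_i = (0, 0)
  -> stationarity OK
Primal feasibility (all g_i <= 0): OK
Dual feasibility (all lambda_i >= 0): FAILS
Complementary slackness (lambda_i * g_i(x) = 0 for all i): OK

Verdict: the first failing condition is dual_feasibility -> dual.

dual


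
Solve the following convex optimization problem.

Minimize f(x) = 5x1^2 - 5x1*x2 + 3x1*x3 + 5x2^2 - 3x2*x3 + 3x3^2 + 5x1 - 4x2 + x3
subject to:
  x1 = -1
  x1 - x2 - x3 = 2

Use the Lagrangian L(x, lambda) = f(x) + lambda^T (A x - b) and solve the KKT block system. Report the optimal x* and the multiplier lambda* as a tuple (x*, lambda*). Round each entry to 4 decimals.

Form the Lagrangian:
  L(x, lambda) = (1/2) x^T Q x + c^T x + lambda^T (A x - b)
Stationarity (grad_x L = 0): Q x + c + A^T lambda = 0.
Primal feasibility: A x = b.

This gives the KKT block system:
  [ Q   A^T ] [ x     ]   [-c ]
  [ A    0  ] [ lambda ] = [ b ]

Solving the linear system:
  x*      = (-1, -1.3636, -1.6364)
  lambda* = (10.8182, -7.7273)
  f(x*)   = 12.5455

x* = (-1, -1.3636, -1.6364), lambda* = (10.8182, -7.7273)


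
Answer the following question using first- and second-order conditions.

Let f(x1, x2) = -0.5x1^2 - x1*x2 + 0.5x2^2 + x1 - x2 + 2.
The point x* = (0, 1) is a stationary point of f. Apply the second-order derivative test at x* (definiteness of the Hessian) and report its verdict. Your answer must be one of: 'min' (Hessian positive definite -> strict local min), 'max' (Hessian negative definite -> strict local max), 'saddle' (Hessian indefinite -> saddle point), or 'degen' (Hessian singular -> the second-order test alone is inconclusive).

Compute the Hessian H = grad^2 f:
  H = [[-1, -1], [-1, 1]]
Verify stationarity: grad f(x*) = H x* + g = (0, 0).
Eigenvalues of H: -1.4142, 1.4142.
Eigenvalues have mixed signs, so H is indefinite -> x* is a saddle point.

saddle


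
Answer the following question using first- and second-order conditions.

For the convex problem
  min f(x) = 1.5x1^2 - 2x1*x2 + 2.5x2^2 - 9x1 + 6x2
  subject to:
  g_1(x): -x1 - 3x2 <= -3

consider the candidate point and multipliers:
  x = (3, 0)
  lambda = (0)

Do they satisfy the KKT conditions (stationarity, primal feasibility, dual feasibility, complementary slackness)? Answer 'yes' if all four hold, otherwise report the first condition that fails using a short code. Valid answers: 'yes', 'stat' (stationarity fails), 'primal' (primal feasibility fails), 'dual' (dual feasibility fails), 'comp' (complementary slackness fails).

Gradient of f: grad f(x) = Q x + c = (0, 0)
Constraint values g_i(x) = a_i^T x - b_i:
  g_1((3, 0)) = 0
Stationarity residual: grad f(x) + sum_i lambda_i a_i = (0, 0)
  -> stationarity OK
Primal feasibility (all g_i <= 0): OK
Dual feasibility (all lambda_i >= 0): OK
Complementary slackness (lambda_i * g_i(x) = 0 for all i): OK

Verdict: yes, KKT holds.

yes


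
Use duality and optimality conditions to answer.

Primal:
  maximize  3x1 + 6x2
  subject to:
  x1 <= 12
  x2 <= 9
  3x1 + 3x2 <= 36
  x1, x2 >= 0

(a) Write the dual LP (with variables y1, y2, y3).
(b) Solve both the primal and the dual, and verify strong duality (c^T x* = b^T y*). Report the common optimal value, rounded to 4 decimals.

The standard primal-dual pair for 'max c^T x s.t. A x <= b, x >= 0' is:
  Dual:  min b^T y  s.t.  A^T y >= c,  y >= 0.

So the dual LP is:
  minimize  12y1 + 9y2 + 36y3
  subject to:
    y1 + 3y3 >= 3
    y2 + 3y3 >= 6
    y1, y2, y3 >= 0

Solving the primal: x* = (3, 9).
  primal value c^T x* = 63.
Solving the dual: y* = (0, 3, 1).
  dual value b^T y* = 63.
Strong duality: c^T x* = b^T y*. Confirmed.

63


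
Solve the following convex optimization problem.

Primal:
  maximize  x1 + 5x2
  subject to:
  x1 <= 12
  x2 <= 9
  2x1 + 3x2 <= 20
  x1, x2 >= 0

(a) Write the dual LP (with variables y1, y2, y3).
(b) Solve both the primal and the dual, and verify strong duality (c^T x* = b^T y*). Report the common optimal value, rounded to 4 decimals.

The standard primal-dual pair for 'max c^T x s.t. A x <= b, x >= 0' is:
  Dual:  min b^T y  s.t.  A^T y >= c,  y >= 0.

So the dual LP is:
  minimize  12y1 + 9y2 + 20y3
  subject to:
    y1 + 2y3 >= 1
    y2 + 3y3 >= 5
    y1, y2, y3 >= 0

Solving the primal: x* = (0, 6.6667).
  primal value c^T x* = 33.3333.
Solving the dual: y* = (0, 0, 1.6667).
  dual value b^T y* = 33.3333.
Strong duality: c^T x* = b^T y*. Confirmed.

33.3333


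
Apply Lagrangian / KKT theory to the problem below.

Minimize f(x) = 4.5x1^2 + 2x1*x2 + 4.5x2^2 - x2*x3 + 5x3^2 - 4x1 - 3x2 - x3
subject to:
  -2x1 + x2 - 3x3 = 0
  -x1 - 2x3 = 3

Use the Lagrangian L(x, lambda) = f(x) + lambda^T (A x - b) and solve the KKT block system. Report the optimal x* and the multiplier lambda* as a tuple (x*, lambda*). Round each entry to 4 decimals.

Form the Lagrangian:
  L(x, lambda) = (1/2) x^T Q x + c^T x + lambda^T (A x - b)
Stationarity (grad_x L = 0): Q x + c + A^T lambda = 0.
Primal feasibility: A x = b.

This gives the KKT block system:
  [ Q   A^T ] [ x     ]   [-c ]
  [ A    0  ] [ lambda ] = [ b ]

Solving the linear system:
  x*      = (1.7385, -3.6308, -2.3692)
  lambda* = (29.8308, -55.2769)
  f(x*)   = 86.0692

x* = (1.7385, -3.6308, -2.3692), lambda* = (29.8308, -55.2769)


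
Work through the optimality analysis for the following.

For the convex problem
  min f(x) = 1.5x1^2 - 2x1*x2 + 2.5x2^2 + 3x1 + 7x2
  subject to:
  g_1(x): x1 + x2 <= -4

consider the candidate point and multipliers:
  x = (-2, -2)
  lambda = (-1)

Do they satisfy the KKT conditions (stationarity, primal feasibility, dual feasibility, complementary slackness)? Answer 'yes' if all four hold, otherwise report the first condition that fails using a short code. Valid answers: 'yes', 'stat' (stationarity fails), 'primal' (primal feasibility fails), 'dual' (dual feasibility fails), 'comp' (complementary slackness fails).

Gradient of f: grad f(x) = Q x + c = (1, 1)
Constraint values g_i(x) = a_i^T x - b_i:
  g_1((-2, -2)) = 0
Stationarity residual: grad f(x) + sum_i lambda_i a_i = (0, 0)
  -> stationarity OK
Primal feasibility (all g_i <= 0): OK
Dual feasibility (all lambda_i >= 0): FAILS
Complementary slackness (lambda_i * g_i(x) = 0 for all i): OK

Verdict: the first failing condition is dual_feasibility -> dual.

dual


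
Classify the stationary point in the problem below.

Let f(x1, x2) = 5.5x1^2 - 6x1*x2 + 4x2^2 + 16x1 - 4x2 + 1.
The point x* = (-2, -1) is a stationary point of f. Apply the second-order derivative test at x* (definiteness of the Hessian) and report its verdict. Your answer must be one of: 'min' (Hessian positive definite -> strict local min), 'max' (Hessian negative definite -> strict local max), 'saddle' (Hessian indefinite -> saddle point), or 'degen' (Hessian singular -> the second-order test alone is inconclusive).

Compute the Hessian H = grad^2 f:
  H = [[11, -6], [-6, 8]]
Verify stationarity: grad f(x*) = H x* + g = (0, 0).
Eigenvalues of H: 3.3153, 15.6847.
Both eigenvalues > 0, so H is positive definite -> x* is a strict local min.

min


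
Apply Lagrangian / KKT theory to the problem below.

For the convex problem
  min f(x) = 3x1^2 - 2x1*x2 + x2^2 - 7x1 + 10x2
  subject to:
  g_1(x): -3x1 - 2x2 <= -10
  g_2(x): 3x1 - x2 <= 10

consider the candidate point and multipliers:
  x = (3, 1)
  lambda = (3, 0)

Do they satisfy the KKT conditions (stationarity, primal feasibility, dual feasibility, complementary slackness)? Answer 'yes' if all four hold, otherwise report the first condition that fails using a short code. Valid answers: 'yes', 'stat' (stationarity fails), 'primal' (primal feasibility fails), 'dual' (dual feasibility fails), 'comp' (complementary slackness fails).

Gradient of f: grad f(x) = Q x + c = (9, 6)
Constraint values g_i(x) = a_i^T x - b_i:
  g_1((3, 1)) = -1
  g_2((3, 1)) = -2
Stationarity residual: grad f(x) + sum_i lambda_i a_i = (0, 0)
  -> stationarity OK
Primal feasibility (all g_i <= 0): OK
Dual feasibility (all lambda_i >= 0): OK
Complementary slackness (lambda_i * g_i(x) = 0 for all i): FAILS

Verdict: the first failing condition is complementary_slackness -> comp.

comp


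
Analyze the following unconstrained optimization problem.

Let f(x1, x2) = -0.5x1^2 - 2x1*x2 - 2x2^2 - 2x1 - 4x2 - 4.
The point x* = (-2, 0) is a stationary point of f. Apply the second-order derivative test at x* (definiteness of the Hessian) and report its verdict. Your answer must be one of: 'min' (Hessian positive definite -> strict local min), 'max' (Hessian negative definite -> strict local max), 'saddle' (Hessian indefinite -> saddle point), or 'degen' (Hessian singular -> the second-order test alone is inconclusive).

Compute the Hessian H = grad^2 f:
  H = [[-1, -2], [-2, -4]]
Verify stationarity: grad f(x*) = H x* + g = (0, 0).
Eigenvalues of H: -5, 0.
H has a zero eigenvalue (singular; negative semidefinite but not definite), so H is neither positive definite, negative definite, nor indefinite. The second-order test alone is inconclusive -> degen.
(Indeed, f is constant along the null direction of H through x*, so x* is not a strict local extremum.)

degen


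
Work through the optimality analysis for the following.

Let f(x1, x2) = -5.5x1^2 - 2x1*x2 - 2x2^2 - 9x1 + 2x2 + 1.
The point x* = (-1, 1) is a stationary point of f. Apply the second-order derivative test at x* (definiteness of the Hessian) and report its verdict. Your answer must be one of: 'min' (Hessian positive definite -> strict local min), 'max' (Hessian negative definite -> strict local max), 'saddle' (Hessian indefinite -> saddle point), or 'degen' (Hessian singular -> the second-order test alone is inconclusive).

Compute the Hessian H = grad^2 f:
  H = [[-11, -2], [-2, -4]]
Verify stationarity: grad f(x*) = H x* + g = (0, 0).
Eigenvalues of H: -11.5311, -3.4689.
Both eigenvalues < 0, so H is negative definite -> x* is a strict local max.

max


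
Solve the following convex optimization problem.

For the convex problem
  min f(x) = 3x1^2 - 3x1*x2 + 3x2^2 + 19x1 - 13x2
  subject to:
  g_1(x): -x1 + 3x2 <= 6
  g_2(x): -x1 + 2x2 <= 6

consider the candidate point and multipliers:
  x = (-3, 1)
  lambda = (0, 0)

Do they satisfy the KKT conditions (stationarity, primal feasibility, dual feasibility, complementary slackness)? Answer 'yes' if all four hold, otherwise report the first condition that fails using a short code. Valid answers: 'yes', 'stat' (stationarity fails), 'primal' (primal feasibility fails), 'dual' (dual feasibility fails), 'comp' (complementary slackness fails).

Gradient of f: grad f(x) = Q x + c = (-2, 2)
Constraint values g_i(x) = a_i^T x - b_i:
  g_1((-3, 1)) = 0
  g_2((-3, 1)) = -1
Stationarity residual: grad f(x) + sum_i lambda_i a_i = (-2, 2)
  -> stationarity FAILS
Primal feasibility (all g_i <= 0): OK
Dual feasibility (all lambda_i >= 0): OK
Complementary slackness (lambda_i * g_i(x) = 0 for all i): OK

Verdict: the first failing condition is stationarity -> stat.

stat


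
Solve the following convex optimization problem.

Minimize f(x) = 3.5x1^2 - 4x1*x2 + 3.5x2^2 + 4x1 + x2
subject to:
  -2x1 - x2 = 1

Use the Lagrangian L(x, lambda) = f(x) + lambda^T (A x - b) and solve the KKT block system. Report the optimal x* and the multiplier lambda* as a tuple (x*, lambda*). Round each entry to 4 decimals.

Form the Lagrangian:
  L(x, lambda) = (1/2) x^T Q x + c^T x + lambda^T (A x - b)
Stationarity (grad_x L = 0): Q x + c + A^T lambda = 0.
Primal feasibility: A x = b.

This gives the KKT block system:
  [ Q   A^T ] [ x     ]   [-c ]
  [ A    0  ] [ lambda ] = [ b ]

Solving the linear system:
  x*      = (-0.3922, -0.2157)
  lambda* = (1.0588)
  f(x*)   = -1.4216

x* = (-0.3922, -0.2157), lambda* = (1.0588)


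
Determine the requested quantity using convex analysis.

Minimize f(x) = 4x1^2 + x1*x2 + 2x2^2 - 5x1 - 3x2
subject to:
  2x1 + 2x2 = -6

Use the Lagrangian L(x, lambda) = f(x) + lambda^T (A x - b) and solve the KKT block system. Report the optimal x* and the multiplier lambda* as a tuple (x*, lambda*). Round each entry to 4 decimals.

Form the Lagrangian:
  L(x, lambda) = (1/2) x^T Q x + c^T x + lambda^T (A x - b)
Stationarity (grad_x L = 0): Q x + c + A^T lambda = 0.
Primal feasibility: A x = b.

This gives the KKT block system:
  [ Q   A^T ] [ x     ]   [-c ]
  [ A    0  ] [ lambda ] = [ b ]

Solving the linear system:
  x*      = (-0.7, -2.3)
  lambda* = (6.45)
  f(x*)   = 24.55

x* = (-0.7, -2.3), lambda* = (6.45)


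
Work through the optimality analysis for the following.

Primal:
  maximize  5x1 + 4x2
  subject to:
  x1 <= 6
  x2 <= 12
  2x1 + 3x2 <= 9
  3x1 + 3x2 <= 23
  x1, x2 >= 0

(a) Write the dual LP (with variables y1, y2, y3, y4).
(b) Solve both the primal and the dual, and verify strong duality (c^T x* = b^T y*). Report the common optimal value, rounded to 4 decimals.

The standard primal-dual pair for 'max c^T x s.t. A x <= b, x >= 0' is:
  Dual:  min b^T y  s.t.  A^T y >= c,  y >= 0.

So the dual LP is:
  minimize  6y1 + 12y2 + 9y3 + 23y4
  subject to:
    y1 + 2y3 + 3y4 >= 5
    y2 + 3y3 + 3y4 >= 4
    y1, y2, y3, y4 >= 0

Solving the primal: x* = (4.5, 0).
  primal value c^T x* = 22.5.
Solving the dual: y* = (0, 0, 2.5, 0).
  dual value b^T y* = 22.5.
Strong duality: c^T x* = b^T y*. Confirmed.

22.5


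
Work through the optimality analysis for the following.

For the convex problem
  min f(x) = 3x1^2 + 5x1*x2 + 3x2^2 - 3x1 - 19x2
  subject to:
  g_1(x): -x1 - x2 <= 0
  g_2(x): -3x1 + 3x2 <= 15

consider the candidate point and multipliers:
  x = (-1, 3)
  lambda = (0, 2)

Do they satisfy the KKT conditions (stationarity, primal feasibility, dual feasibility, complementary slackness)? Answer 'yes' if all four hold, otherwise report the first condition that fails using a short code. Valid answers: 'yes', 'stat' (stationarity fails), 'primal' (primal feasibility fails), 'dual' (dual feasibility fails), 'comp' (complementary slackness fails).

Gradient of f: grad f(x) = Q x + c = (6, -6)
Constraint values g_i(x) = a_i^T x - b_i:
  g_1((-1, 3)) = -2
  g_2((-1, 3)) = -3
Stationarity residual: grad f(x) + sum_i lambda_i a_i = (0, 0)
  -> stationarity OK
Primal feasibility (all g_i <= 0): OK
Dual feasibility (all lambda_i >= 0): OK
Complementary slackness (lambda_i * g_i(x) = 0 for all i): FAILS

Verdict: the first failing condition is complementary_slackness -> comp.

comp


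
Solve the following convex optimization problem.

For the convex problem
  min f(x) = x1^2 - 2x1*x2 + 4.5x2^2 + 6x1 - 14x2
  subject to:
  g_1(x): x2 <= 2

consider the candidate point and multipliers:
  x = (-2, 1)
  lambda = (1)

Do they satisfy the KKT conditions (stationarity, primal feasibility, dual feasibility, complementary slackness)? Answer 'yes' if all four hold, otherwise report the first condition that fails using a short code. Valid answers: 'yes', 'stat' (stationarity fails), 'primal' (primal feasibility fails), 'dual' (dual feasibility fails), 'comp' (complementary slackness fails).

Gradient of f: grad f(x) = Q x + c = (0, -1)
Constraint values g_i(x) = a_i^T x - b_i:
  g_1((-2, 1)) = -1
Stationarity residual: grad f(x) + sum_i lambda_i a_i = (0, 0)
  -> stationarity OK
Primal feasibility (all g_i <= 0): OK
Dual feasibility (all lambda_i >= 0): OK
Complementary slackness (lambda_i * g_i(x) = 0 for all i): FAILS

Verdict: the first failing condition is complementary_slackness -> comp.

comp


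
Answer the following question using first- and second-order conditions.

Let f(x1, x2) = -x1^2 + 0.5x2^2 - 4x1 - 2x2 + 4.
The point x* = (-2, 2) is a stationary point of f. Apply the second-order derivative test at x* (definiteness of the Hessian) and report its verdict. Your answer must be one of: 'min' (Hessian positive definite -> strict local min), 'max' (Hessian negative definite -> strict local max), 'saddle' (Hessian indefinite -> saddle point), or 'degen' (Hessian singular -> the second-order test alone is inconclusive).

Compute the Hessian H = grad^2 f:
  H = [[-2, 0], [0, 1]]
Verify stationarity: grad f(x*) = H x* + g = (0, 0).
Eigenvalues of H: -2, 1.
Eigenvalues have mixed signs, so H is indefinite -> x* is a saddle point.

saddle


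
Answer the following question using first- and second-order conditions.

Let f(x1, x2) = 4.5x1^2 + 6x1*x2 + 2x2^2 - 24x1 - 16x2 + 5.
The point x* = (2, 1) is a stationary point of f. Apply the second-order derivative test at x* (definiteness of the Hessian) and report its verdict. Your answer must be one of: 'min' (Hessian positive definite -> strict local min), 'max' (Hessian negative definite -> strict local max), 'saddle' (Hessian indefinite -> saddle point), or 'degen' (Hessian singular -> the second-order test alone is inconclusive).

Compute the Hessian H = grad^2 f:
  H = [[9, 6], [6, 4]]
Verify stationarity: grad f(x*) = H x* + g = (0, 0).
Eigenvalues of H: 0, 13.
H has a zero eigenvalue (singular; positive semidefinite but not definite), so H is neither positive definite, negative definite, nor indefinite. The second-order test alone is inconclusive -> degen.
(Indeed, f is constant along the null direction of H through x*, so x* is not a strict local extremum.)

degen


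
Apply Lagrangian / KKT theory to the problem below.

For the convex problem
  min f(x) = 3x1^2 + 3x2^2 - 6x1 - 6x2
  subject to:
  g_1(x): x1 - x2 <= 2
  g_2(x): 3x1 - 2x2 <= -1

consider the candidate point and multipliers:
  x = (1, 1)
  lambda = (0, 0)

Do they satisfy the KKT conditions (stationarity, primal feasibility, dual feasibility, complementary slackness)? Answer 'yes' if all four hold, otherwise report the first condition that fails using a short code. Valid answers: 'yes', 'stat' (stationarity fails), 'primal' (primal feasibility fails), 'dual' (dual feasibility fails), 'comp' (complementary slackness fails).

Gradient of f: grad f(x) = Q x + c = (0, 0)
Constraint values g_i(x) = a_i^T x - b_i:
  g_1((1, 1)) = -2
  g_2((1, 1)) = 2
Stationarity residual: grad f(x) + sum_i lambda_i a_i = (0, 0)
  -> stationarity OK
Primal feasibility (all g_i <= 0): FAILS
Dual feasibility (all lambda_i >= 0): OK
Complementary slackness (lambda_i * g_i(x) = 0 for all i): OK

Verdict: the first failing condition is primal_feasibility -> primal.

primal


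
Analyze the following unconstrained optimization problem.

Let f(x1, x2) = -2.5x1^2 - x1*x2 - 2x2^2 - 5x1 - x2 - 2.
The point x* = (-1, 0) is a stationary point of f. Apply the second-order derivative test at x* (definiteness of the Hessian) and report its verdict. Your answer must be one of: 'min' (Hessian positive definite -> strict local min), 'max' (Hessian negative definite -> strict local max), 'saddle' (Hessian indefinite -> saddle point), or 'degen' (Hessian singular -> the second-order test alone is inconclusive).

Compute the Hessian H = grad^2 f:
  H = [[-5, -1], [-1, -4]]
Verify stationarity: grad f(x*) = H x* + g = (0, 0).
Eigenvalues of H: -5.618, -3.382.
Both eigenvalues < 0, so H is negative definite -> x* is a strict local max.

max


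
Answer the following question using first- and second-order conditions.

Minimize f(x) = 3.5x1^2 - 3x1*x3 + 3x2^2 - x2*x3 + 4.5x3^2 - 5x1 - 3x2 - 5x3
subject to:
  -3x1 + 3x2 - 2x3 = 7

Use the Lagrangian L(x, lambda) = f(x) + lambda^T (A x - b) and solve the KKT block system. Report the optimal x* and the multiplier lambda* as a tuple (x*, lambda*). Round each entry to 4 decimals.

Form the Lagrangian:
  L(x, lambda) = (1/2) x^T Q x + c^T x + lambda^T (A x - b)
Stationarity (grad_x L = 0): Q x + c + A^T lambda = 0.
Primal feasibility: A x = b.

This gives the KKT block system:
  [ Q   A^T ] [ x     ]   [-c ]
  [ A    0  ] [ lambda ] = [ b ]

Solving the linear system:
  x*      = (-0.4615, 1.8718, 0)
  lambda* = (-2.7436)
  f(x*)   = 7.9487

x* = (-0.4615, 1.8718, 0), lambda* = (-2.7436)


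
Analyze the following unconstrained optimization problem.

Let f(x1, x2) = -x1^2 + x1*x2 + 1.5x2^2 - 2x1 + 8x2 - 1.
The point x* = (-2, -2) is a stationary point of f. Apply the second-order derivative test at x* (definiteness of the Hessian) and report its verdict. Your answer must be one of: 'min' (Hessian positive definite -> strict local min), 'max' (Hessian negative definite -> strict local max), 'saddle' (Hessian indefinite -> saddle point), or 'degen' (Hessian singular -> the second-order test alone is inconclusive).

Compute the Hessian H = grad^2 f:
  H = [[-2, 1], [1, 3]]
Verify stationarity: grad f(x*) = H x* + g = (0, 0).
Eigenvalues of H: -2.1926, 3.1926.
Eigenvalues have mixed signs, so H is indefinite -> x* is a saddle point.

saddle


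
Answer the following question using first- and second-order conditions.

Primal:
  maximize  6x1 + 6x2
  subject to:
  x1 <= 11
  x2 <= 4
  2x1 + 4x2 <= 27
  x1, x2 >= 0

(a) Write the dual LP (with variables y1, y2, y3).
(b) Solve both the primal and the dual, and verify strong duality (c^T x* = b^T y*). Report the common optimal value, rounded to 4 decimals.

The standard primal-dual pair for 'max c^T x s.t. A x <= b, x >= 0' is:
  Dual:  min b^T y  s.t.  A^T y >= c,  y >= 0.

So the dual LP is:
  minimize  11y1 + 4y2 + 27y3
  subject to:
    y1 + 2y3 >= 6
    y2 + 4y3 >= 6
    y1, y2, y3 >= 0

Solving the primal: x* = (11, 1.25).
  primal value c^T x* = 73.5.
Solving the dual: y* = (3, 0, 1.5).
  dual value b^T y* = 73.5.
Strong duality: c^T x* = b^T y*. Confirmed.

73.5
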